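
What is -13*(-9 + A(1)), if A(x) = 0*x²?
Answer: 117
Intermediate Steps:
A(x) = 0
-13*(-9 + A(1)) = -13*(-9 + 0) = -13*(-9) = 117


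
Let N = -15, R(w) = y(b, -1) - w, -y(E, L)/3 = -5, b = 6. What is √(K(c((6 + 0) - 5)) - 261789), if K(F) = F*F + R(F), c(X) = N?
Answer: I*√261534 ≈ 511.4*I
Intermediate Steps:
y(E, L) = 15 (y(E, L) = -3*(-5) = 15)
R(w) = 15 - w
c(X) = -15
K(F) = 15 + F² - F (K(F) = F*F + (15 - F) = F² + (15 - F) = 15 + F² - F)
√(K(c((6 + 0) - 5)) - 261789) = √((15 + (-15)² - 1*(-15)) - 261789) = √((15 + 225 + 15) - 261789) = √(255 - 261789) = √(-261534) = I*√261534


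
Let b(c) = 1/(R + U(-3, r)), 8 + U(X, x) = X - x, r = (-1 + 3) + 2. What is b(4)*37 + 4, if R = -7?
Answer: 51/22 ≈ 2.3182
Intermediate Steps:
r = 4 (r = 2 + 2 = 4)
U(X, x) = -8 + X - x (U(X, x) = -8 + (X - x) = -8 + X - x)
b(c) = -1/22 (b(c) = 1/(-7 + (-8 - 3 - 1*4)) = 1/(-7 + (-8 - 3 - 4)) = 1/(-7 - 15) = 1/(-22) = -1/22)
b(4)*37 + 4 = -1/22*37 + 4 = -37/22 + 4 = 51/22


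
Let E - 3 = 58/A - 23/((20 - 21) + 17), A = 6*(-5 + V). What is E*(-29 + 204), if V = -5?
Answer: 5005/48 ≈ 104.27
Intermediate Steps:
A = -60 (A = 6*(-5 - 5) = 6*(-10) = -60)
E = 143/240 (E = 3 + (58/(-60) - 23/((20 - 21) + 17)) = 3 + (58*(-1/60) - 23/(-1 + 17)) = 3 + (-29/30 - 23/16) = 3 - 577/240 = 143/240 ≈ 0.59583)
E*(-29 + 204) = 143*(-29 + 204)/240 = (143/240)*175 = 5005/48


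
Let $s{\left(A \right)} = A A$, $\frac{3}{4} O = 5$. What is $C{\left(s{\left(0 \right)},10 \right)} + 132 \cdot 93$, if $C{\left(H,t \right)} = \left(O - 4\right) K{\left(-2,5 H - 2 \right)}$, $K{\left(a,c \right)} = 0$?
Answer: $12276$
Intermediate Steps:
$O = \frac{20}{3}$ ($O = \frac{4}{3} \cdot 5 = \frac{20}{3} \approx 6.6667$)
$s{\left(A \right)} = A^{2}$
$C{\left(H,t \right)} = 0$ ($C{\left(H,t \right)} = \left(\frac{20}{3} - 4\right) 0 = \frac{8}{3} \cdot 0 = 0$)
$C{\left(s{\left(0 \right)},10 \right)} + 132 \cdot 93 = 0 + 132 \cdot 93 = 0 + 12276 = 12276$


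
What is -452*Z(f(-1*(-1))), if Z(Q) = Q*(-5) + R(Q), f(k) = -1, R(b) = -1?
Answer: -1808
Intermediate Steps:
Z(Q) = -1 - 5*Q (Z(Q) = Q*(-5) - 1 = -5*Q - 1 = -1 - 5*Q)
-452*Z(f(-1*(-1))) = -452*(-1 - 5*(-1)) = -452*(-1 + 5) = -452*4 = -1808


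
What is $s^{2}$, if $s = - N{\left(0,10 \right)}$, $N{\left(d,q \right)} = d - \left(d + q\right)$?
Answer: $100$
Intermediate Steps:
$N{\left(d,q \right)} = - q$ ($N{\left(d,q \right)} = d - \left(d + q\right) = - q$)
$s = 10$ ($s = - \left(-1\right) 10 = \left(-1\right) \left(-10\right) = 10$)
$s^{2} = 10^{2} = 100$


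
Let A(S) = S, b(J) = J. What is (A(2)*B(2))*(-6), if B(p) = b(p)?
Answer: -24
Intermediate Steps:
B(p) = p
(A(2)*B(2))*(-6) = (2*2)*(-6) = 4*(-6) = -24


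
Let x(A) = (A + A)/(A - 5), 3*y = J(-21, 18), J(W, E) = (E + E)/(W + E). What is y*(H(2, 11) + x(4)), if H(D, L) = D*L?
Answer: -56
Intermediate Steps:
J(W, E) = 2*E/(E + W) (J(W, E) = (2*E)/(E + W) = 2*E/(E + W))
y = -4 (y = (2*18/(18 - 21))/3 = (2*18/(-3))/3 = (2*18*(-⅓))/3 = (⅓)*(-12) = -4)
x(A) = 2*A/(-5 + A) (x(A) = (2*A)/(-5 + A) = 2*A/(-5 + A))
y*(H(2, 11) + x(4)) = -4*(2*11 + 2*4/(-5 + 4)) = -4*(22 + 2*4/(-1)) = -4*(22 + 2*4*(-1)) = -4*(22 - 8) = -4*14 = -56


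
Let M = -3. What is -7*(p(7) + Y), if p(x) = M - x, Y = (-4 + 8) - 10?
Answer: 112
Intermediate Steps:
Y = -6 (Y = 4 - 10 = -6)
p(x) = -3 - x
-7*(p(7) + Y) = -7*((-3 - 1*7) - 6) = -7*((-3 - 7) - 6) = -7*(-10 - 6) = -7*(-16) = 112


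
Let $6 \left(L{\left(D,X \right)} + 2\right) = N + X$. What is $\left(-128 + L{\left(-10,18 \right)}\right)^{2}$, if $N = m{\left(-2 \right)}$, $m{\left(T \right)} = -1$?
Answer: $\frac{582169}{36} \approx 16171.0$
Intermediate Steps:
$N = -1$
$L{\left(D,X \right)} = - \frac{13}{6} + \frac{X}{6}$ ($L{\left(D,X \right)} = -2 + \frac{-1 + X}{6} = -2 + \left(- \frac{1}{6} + \frac{X}{6}\right) = - \frac{13}{6} + \frac{X}{6}$)
$\left(-128 + L{\left(-10,18 \right)}\right)^{2} = \left(-128 + \left(- \frac{13}{6} + \frac{1}{6} \cdot 18\right)\right)^{2} = \left(-128 + \left(- \frac{13}{6} + 3\right)\right)^{2} = \left(-128 + \frac{5}{6}\right)^{2} = \left(- \frac{763}{6}\right)^{2} = \frac{582169}{36}$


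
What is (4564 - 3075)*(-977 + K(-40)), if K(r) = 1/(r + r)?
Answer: -116381729/80 ≈ -1.4548e+6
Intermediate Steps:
K(r) = 1/(2*r)
(4564 - 3075)*(-977 + K(-40)) = (4564 - 3075)*(-977 + (½)/(-40)) = 1489*(-977 + (½)*(-1/40)) = 1489*(-977 - 1/80) = 1489*(-78161/80) = -116381729/80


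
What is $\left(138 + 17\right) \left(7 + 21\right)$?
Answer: $4340$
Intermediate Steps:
$\left(138 + 17\right) \left(7 + 21\right) = 155 \cdot 28 = 4340$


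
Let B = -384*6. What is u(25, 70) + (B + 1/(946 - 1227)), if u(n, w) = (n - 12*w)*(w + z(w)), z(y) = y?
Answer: -32709525/281 ≈ -1.1640e+5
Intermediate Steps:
B = -2304
u(n, w) = 2*w*(n - 12*w) (u(n, w) = (n - 12*w)*(w + w) = (n - 12*w)*(2*w) = 2*w*(n - 12*w))
u(25, 70) + (B + 1/(946 - 1227)) = 2*70*(25 - 12*70) + (-2304 + 1/(946 - 1227)) = 2*70*(25 - 840) + (-2304 + 1/(-281)) = 2*70*(-815) + (-2304 - 1/281) = -114100 - 647425/281 = -32709525/281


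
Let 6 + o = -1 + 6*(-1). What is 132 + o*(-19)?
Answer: 379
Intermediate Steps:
o = -13 (o = -6 + (-1 + 6*(-1)) = -6 + (-1 - 6) = -6 - 7 = -13)
132 + o*(-19) = 132 - 13*(-19) = 132 + 247 = 379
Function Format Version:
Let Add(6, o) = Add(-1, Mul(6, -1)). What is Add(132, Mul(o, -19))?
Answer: 379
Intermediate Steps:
o = -13 (o = Add(-6, Add(-1, Mul(6, -1))) = Add(-6, Add(-1, -6)) = Add(-6, -7) = -13)
Add(132, Mul(o, -19)) = Add(132, Mul(-13, -19)) = Add(132, 247) = 379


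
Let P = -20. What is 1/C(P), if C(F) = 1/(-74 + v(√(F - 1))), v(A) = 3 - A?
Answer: -71 - I*√21 ≈ -71.0 - 4.5826*I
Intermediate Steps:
C(F) = 1/(-71 - √(-1 + F)) (C(F) = 1/(-74 + (3 - √(F - 1))) = 1/(-74 + (3 - √(-1 + F))) = 1/(-71 - √(-1 + F)))
1/C(P) = 1/(-1/(71 + √(-1 - 20))) = 1/(-1/(71 + √(-21))) = 1/(-1/(71 + I*√21)) = -71 - I*√21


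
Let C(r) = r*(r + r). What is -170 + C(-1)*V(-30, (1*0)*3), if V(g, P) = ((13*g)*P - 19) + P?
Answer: -208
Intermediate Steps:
V(g, P) = -19 + P + 13*P*g (V(g, P) = (13*P*g - 19) + P = (-19 + 13*P*g) + P = -19 + P + 13*P*g)
C(r) = 2*r² (C(r) = r*(2*r) = 2*r²)
-170 + C(-1)*V(-30, (1*0)*3) = -170 + (2*(-1)²)*(-19 + (1*0)*3 + 13*((1*0)*3)*(-30)) = -170 + (2*1)*(-19 + 0*3 + 13*(0*3)*(-30)) = -170 + 2*(-19 + 0 + 13*0*(-30)) = -170 + 2*(-19 + 0 + 0) = -170 + 2*(-19) = -170 - 38 = -208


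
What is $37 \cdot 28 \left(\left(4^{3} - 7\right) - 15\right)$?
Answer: $43512$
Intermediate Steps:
$37 \cdot 28 \left(\left(4^{3} - 7\right) - 15\right) = 1036 \left(\left(64 - 7\right) - 15\right) = 1036 \left(57 - 15\right) = 1036 \cdot 42 = 43512$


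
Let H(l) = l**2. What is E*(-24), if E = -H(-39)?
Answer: 36504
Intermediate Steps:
E = -1521 (E = -1*(-39)**2 = -1*1521 = -1521)
E*(-24) = -1521*(-24) = 36504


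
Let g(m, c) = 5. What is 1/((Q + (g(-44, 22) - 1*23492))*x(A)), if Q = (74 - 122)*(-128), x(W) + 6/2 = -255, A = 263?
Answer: 1/4474494 ≈ 2.2349e-7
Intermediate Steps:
x(W) = -258 (x(W) = -3 - 255 = -258)
Q = 6144 (Q = -48*(-128) = 6144)
1/((Q + (g(-44, 22) - 1*23492))*x(A)) = 1/((6144 + (5 - 1*23492))*(-258)) = -1/258/(6144 + (5 - 23492)) = -1/258/(6144 - 23487) = -1/258/(-17343) = -1/17343*(-1/258) = 1/4474494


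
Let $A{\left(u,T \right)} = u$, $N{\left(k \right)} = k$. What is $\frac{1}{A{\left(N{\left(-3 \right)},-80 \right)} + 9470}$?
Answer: $\frac{1}{9467} \approx 0.00010563$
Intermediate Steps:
$\frac{1}{A{\left(N{\left(-3 \right)},-80 \right)} + 9470} = \frac{1}{-3 + 9470} = \frac{1}{9467}$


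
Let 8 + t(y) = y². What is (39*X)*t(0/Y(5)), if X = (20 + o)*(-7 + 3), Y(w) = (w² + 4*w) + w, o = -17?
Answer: 3744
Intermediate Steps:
Y(w) = w² + 5*w
X = -12 (X = (20 - 17)*(-7 + 3) = 3*(-4) = -12)
t(y) = -8 + y²
(39*X)*t(0/Y(5)) = (39*(-12))*(-8 + (0/((5*(5 + 5))))²) = -468*(-8 + (0/((5*10)))²) = -468*(-8 + (0/50)²) = -468*(-8 + (0*(1/50))²) = -468*(-8 + 0²) = -468*(-8 + 0) = -468*(-8) = 3744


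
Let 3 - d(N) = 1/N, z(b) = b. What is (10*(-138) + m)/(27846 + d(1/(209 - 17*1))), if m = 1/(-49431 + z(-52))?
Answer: -68286541/1368551331 ≈ -0.049897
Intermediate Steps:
m = -1/49483 (m = 1/(-49431 - 52) = 1/(-49483) = -1/49483 ≈ -2.0209e-5)
d(N) = 3 - 1/N
(10*(-138) + m)/(27846 + d(1/(209 - 17*1))) = (10*(-138) - 1/49483)/(27846 + (3 - 1/(1/(209 - 17*1)))) = (-1380 - 1/49483)/(27846 + (3 - 1/(1/(209 - 17)))) = -68286541/(49483*(27846 + (3 - 1/(1/192)))) = -68286541/(49483*(27846 + (3 - 1/1/192))) = -68286541/(49483*(27846 + (3 - 1*192))) = -68286541/(49483*(27846 + (3 - 192))) = -68286541/(49483*(27846 - 189)) = -68286541/49483/27657 = -68286541/49483*1/27657 = -68286541/1368551331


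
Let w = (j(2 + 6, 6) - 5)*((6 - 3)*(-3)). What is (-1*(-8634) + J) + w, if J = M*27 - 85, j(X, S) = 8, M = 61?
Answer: 10169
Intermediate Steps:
J = 1562 (J = 61*27 - 85 = 1647 - 85 = 1562)
w = -27 (w = (8 - 5)*((6 - 3)*(-3)) = 3*(3*(-3)) = 3*(-9) = -27)
(-1*(-8634) + J) + w = (-1*(-8634) + 1562) - 27 = (8634 + 1562) - 27 = 10196 - 27 = 10169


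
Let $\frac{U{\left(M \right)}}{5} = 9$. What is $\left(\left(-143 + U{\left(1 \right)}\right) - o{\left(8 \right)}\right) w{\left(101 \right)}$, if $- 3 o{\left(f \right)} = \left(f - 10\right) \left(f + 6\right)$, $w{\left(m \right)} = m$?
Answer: $- \frac{32522}{3} \approx -10841.0$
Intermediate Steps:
$U{\left(M \right)} = 45$ ($U{\left(M \right)} = 5 \cdot 9 = 45$)
$o{\left(f \right)} = - \frac{\left(-10 + f\right) \left(6 + f\right)}{3}$ ($o{\left(f \right)} = - \frac{\left(f - 10\right) \left(f + 6\right)}{3} = - \frac{\left(-10 + f\right) \left(6 + f\right)}{3}$)
$\left(\left(-143 + U{\left(1 \right)}\right) - o{\left(8 \right)}\right) w{\left(101 \right)} = \left(\left(-143 + 45\right) - \left(20 - \frac{8^{2}}{3} + \frac{4}{3} \cdot 8\right)\right) 101 = \left(-98 - \left(20 - \frac{64}{3} + \frac{32}{3}\right)\right) 101 = \left(-98 - \frac{28}{3}\right) 101 = \left(- \frac{322}{3}\right) 101 = - \frac{32522}{3}$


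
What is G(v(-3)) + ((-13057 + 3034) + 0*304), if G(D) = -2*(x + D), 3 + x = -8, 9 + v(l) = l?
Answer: -9977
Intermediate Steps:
v(l) = -9 + l
x = -11 (x = -3 - 8 = -11)
G(D) = 22 - 2*D (G(D) = -2*(-11 + D) = 22 - 2*D)
G(v(-3)) + ((-13057 + 3034) + 0*304) = (22 - 2*(-9 - 3)) + ((-13057 + 3034) + 0*304) = (22 - 2*(-12)) + (-10023 + 0) = (22 + 24) - 10023 = 46 - 10023 = -9977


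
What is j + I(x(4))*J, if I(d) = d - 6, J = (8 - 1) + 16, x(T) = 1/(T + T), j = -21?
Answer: -1249/8 ≈ -156.13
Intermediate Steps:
x(T) = 1/(2*T)
J = 23 (J = 7 + 16 = 23)
I(d) = -6 + d
j + I(x(4))*J = -21 + (-6 + (½)/4)*23 = -21 + (-6 + (½)*(¼))*23 = -21 + (-6 + ⅛)*23 = -21 - 47/8*23 = -21 - 1081/8 = -1249/8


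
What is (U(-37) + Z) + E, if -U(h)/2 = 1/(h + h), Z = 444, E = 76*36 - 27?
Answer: 116662/37 ≈ 3153.0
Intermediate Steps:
E = 2709 (E = 2736 - 27 = 2709)
U(h) = -1/h (U(h) = -2/(h + h) = -2*1/(2*h) = -1/h)
(U(-37) + Z) + E = (-1/(-37) + 444) + 2709 = (-1*(-1/37) + 444) + 2709 = (1/37 + 444) + 2709 = 16429/37 + 2709 = 116662/37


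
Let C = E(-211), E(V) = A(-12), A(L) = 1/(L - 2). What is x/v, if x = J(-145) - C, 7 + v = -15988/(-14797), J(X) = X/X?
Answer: -73985/408758 ≈ -0.18100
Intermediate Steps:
A(L) = 1/(-2 + L)
E(V) = -1/14 (E(V) = 1/(-2 - 12) = 1/(-14) = -1/14)
J(X) = 1
C = -1/14 ≈ -0.071429
v = -87591/14797 (v = -7 - 15988/(-14797) = -7 - 15988*(-1/14797) = -7 + 15988/14797 = -87591/14797 ≈ -5.9195)
x = 15/14 (x = 1 - 1*(-1/14) = 1 + 1/14 = 15/14 ≈ 1.0714)
x/v = 15/(14*(-87591/14797)) = (15/14)*(-14797/87591) = -73985/408758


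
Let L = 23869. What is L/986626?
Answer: 23869/986626 ≈ 0.024193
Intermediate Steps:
L/986626 = 23869/986626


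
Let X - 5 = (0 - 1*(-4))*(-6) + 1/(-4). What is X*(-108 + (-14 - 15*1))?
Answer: 10549/4 ≈ 2637.3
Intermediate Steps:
X = -77/4 (X = 5 + ((0 - 1*(-4))*(-6) + 1/(-4)) = 5 + ((0 + 4)*(-6) + 1*(-¼)) = 5 + (4*(-6) - ¼) = 5 + (-24 - ¼) = 5 - 97/4 = -77/4 ≈ -19.250)
X*(-108 + (-14 - 15*1)) = -77*(-108 + (-14 - 15*1))/4 = -77*(-108 + (-14 - 15))/4 = -77*(-108 - 29)/4 = -77/4*(-137) = 10549/4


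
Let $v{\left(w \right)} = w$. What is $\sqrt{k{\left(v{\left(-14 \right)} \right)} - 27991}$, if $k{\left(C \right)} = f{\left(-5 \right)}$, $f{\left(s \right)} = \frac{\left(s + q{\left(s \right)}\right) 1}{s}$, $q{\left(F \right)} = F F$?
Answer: $i \sqrt{27995} \approx 167.32 i$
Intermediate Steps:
$q{\left(F \right)} = F^{2}$
$f{\left(s \right)} = \frac{s + s^{2}}{s}$ ($f{\left(s \right)} = \frac{\left(s + s^{2}\right) 1}{s} = \frac{s + s^{2}}{s}$)
$k{\left(C \right)} = -4$ ($k{\left(C \right)} = 1 - 5 = -4$)
$\sqrt{k{\left(v{\left(-14 \right)} \right)} - 27991} = \sqrt{-4 - 27991} = \sqrt{-27995} = i \sqrt{27995}$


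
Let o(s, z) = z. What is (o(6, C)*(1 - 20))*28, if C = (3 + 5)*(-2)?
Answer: 8512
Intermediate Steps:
C = -16 (C = 8*(-2) = -16)
(o(6, C)*(1 - 20))*28 = -16*(1 - 20)*28 = -16*(-19)*28 = 304*28 = 8512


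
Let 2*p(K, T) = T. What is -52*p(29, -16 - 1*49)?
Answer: 1690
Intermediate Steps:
p(K, T) = T/2
-52*p(29, -16 - 1*49) = -26*(-16 - 1*49) = -26*(-16 - 49) = -26*(-65) = -52*(-65/2) = 1690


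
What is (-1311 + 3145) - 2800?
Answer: -966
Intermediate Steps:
(-1311 + 3145) - 2800 = 1834 - 2800 = -966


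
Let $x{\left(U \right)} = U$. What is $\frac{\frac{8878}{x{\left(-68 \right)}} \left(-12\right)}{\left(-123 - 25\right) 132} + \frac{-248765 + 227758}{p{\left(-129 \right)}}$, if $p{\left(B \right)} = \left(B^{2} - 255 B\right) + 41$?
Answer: $- \frac{11428527}{22679224} \approx -0.50392$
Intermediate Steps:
$p{\left(B \right)} = 41 + B^{2} - 255 B$
$\frac{\frac{8878}{x{\left(-68 \right)}} \left(-12\right)}{\left(-123 - 25\right) 132} + \frac{-248765 + 227758}{p{\left(-129 \right)}} = \frac{\frac{8878}{-68} \left(-12\right)}{\left(-123 - 25\right) 132} + \frac{-248765 + 227758}{41 + \left(-129\right)^{2} - -32895} = \frac{8878 \left(- \frac{1}{68}\right) \left(-12\right)}{\left(-148\right) 132} - \frac{21007}{41 + 16641 + 32895} = \frac{\left(- \frac{4439}{34}\right) \left(-12\right)}{-19536} - \frac{21007}{49577} = \frac{26634}{17} \left(- \frac{1}{19536}\right) - \frac{21007}{49577} = - \frac{4439}{55352} - \frac{21007}{49577} = - \frac{11428527}{22679224}$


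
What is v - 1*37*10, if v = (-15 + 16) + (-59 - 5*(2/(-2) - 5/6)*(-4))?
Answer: -1394/3 ≈ -464.67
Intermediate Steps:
v = -284/3 (v = 1 + (-59 - 5*(2*(-½) - 5*⅙)*(-4)) = 1 + (-59 - 5*(-1 - ⅚)*(-4)) = 1 + (-59 - 5*(-11/6)*(-4)) = 1 + (-59 - (-55)*(-4)/6) = 1 + (-59 - 1*110/3) = 1 + (-59 - 110/3) = 1 - 287/3 = -284/3 ≈ -94.667)
v - 1*37*10 = -284/3 - 1*37*10 = -284/3 - 37*10 = -284/3 - 370 = -1394/3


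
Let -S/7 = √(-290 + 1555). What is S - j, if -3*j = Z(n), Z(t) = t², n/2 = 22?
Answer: 1936/3 - 7*√1265 ≈ 396.37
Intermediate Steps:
n = 44 (n = 2*22 = 44)
j = -1936/3 (j = -⅓*44² = -⅓*1936 = -1936/3 ≈ -645.33)
S = -7*√1265 (S = -7*√(-290 + 1555) = -7*√1265 ≈ -248.97)
S - j = -7*√1265 - 1*(-1936/3) = -7*√1265 + 1936/3 = 1936/3 - 7*√1265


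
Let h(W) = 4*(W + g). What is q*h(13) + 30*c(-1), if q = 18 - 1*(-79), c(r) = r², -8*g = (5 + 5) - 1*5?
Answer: 9663/2 ≈ 4831.5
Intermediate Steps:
g = -5/8 (g = -((5 + 5) - 1*5)/8 = -(10 - 5)/8 = -⅛*5 = -5/8 ≈ -0.62500)
q = 97 (q = 18 + 79 = 97)
h(W) = -5/2 + 4*W (h(W) = 4*(W - 5/8) = 4*(-5/8 + W) = -5/2 + 4*W)
q*h(13) + 30*c(-1) = 97*(-5/2 + 4*13) + 30*(-1)² = 97*(-5/2 + 52) + 30*1 = 97*(99/2) + 30 = 9603/2 + 30 = 9663/2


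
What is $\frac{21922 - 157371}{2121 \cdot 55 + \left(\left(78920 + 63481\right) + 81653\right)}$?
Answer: $- \frac{135449}{340709} \approx -0.39755$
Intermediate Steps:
$\frac{21922 - 157371}{2121 \cdot 55 + \left(\left(78920 + 63481\right) + 81653\right)} = - \frac{135449}{116655 + \left(142401 + 81653\right)} = - \frac{135449}{116655 + 224054} = - \frac{135449}{340709}$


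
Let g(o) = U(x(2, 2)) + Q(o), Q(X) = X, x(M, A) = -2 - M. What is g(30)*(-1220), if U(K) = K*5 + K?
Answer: -7320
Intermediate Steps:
U(K) = 6*K (U(K) = 5*K + K = 6*K)
g(o) = -24 + o (g(o) = 6*(-2 - 1*2) + o = 6*(-2 - 2) + o = 6*(-4) + o = -24 + o)
g(30)*(-1220) = (-24 + 30)*(-1220) = 6*(-1220) = -7320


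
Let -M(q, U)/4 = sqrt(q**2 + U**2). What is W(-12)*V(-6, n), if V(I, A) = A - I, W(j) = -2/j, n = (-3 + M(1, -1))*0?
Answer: 1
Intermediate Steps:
M(q, U) = -4*sqrt(U**2 + q**2) (M(q, U) = -4*sqrt(q**2 + U**2) = -4*sqrt(U**2 + q**2))
n = 0 (n = (-3 - 4*sqrt((-1)**2 + 1**2))*0 = (-3 - 4*sqrt(1 + 1))*0 = (-3 - 4*sqrt(2))*0 = 0)
W(-12)*V(-6, n) = (-2/(-12))*(0 - 1*(-6)) = (-2*(-1/12))*(0 + 6) = (1/6)*6 = 1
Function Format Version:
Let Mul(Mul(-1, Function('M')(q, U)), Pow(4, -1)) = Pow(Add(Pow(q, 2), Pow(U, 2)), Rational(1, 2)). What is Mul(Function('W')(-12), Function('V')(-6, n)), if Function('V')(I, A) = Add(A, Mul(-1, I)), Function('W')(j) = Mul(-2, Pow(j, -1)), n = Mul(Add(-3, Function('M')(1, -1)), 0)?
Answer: 1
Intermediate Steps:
Function('M')(q, U) = Mul(-4, Pow(Add(Pow(U, 2), Pow(q, 2)), Rational(1, 2))) (Function('M')(q, U) = Mul(-4, Pow(Add(Pow(q, 2), Pow(U, 2)), Rational(1, 2))) = Mul(-4, Pow(Add(Pow(U, 2), Pow(q, 2)), Rational(1, 2))))
n = 0 (n = Mul(Add(-3, Mul(-4, Pow(Add(Pow(-1, 2), Pow(1, 2)), Rational(1, 2)))), 0) = Mul(Add(-3, Mul(-4, Pow(Add(1, 1), Rational(1, 2)))), 0) = Mul(Add(-3, Mul(-4, Pow(2, Rational(1, 2)))), 0) = 0)
Mul(Function('W')(-12), Function('V')(-6, n)) = Mul(Mul(-2, Pow(-12, -1)), Add(0, Mul(-1, -6))) = Mul(Mul(-2, Rational(-1, 12)), Add(0, 6)) = Mul(Rational(1, 6), 6) = 1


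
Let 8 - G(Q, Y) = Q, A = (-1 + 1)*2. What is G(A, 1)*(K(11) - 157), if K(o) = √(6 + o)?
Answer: -1256 + 8*√17 ≈ -1223.0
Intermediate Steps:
A = 0 (A = 0*2 = 0)
G(Q, Y) = 8 - Q
G(A, 1)*(K(11) - 157) = (8 - 1*0)*(√(6 + 11) - 157) = (8 + 0)*(√17 - 157) = 8*(-157 + √17) = -1256 + 8*√17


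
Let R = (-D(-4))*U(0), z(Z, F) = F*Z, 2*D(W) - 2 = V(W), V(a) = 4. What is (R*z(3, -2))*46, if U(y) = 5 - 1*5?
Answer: 0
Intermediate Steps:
U(y) = 0 (U(y) = 5 - 5 = 0)
D(W) = 3 (D(W) = 1 + (½)*4 = 1 + 2 = 3)
R = 0 (R = -1*3*0 = -3*0 = 0)
(R*z(3, -2))*46 = (0*(-2*3))*46 = (0*(-6))*46 = 0*46 = 0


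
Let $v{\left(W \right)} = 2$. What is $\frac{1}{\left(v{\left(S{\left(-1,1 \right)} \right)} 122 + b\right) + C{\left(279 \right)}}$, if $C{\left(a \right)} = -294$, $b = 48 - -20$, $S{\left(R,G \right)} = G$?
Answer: $\frac{1}{18} \approx 0.055556$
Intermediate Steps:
$b = 68$ ($b = 48 + 20 = 68$)
$\frac{1}{\left(v{\left(S{\left(-1,1 \right)} \right)} 122 + b\right) + C{\left(279 \right)}} = \frac{1}{\left(2 \cdot 122 + 68\right) - 294} = \frac{1}{\left(244 + 68\right) - 294} = \frac{1}{312 - 294} = \frac{1}{18}$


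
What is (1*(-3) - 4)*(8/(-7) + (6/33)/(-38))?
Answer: 1679/209 ≈ 8.0335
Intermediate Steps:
(1*(-3) - 4)*(8/(-7) + (6/33)/(-38)) = (-3 - 4)*(8*(-⅐) + (6*(1/33))*(-1/38)) = -7*(-8/7 + (2/11)*(-1/38)) = -7*(-8/7 - 1/209) = -7*(-1679/1463) = 1679/209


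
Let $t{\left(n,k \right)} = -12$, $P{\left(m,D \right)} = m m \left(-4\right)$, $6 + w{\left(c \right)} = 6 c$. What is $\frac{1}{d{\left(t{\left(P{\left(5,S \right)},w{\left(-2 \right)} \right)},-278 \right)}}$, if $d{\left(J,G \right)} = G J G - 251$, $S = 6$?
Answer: $- \frac{1}{927659} \approx -1.078 \cdot 10^{-6}$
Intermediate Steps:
$w{\left(c \right)} = -6 + 6 c$
$P{\left(m,D \right)} = - 4 m^{2}$ ($P{\left(m,D \right)} = m^{2} \left(-4\right) = - 4 m^{2}$)
$d{\left(J,G \right)} = -251 + J G^{2}$ ($d{\left(J,G \right)} = J G^{2} - 251 = -251 + J G^{2}$)
$\frac{1}{d{\left(t{\left(P{\left(5,S \right)},w{\left(-2 \right)} \right)},-278 \right)}} = \frac{1}{-251 - 12 \left(-278\right)^{2}} = \frac{1}{-251 - 927408} = \frac{1}{-927659} = - \frac{1}{927659}$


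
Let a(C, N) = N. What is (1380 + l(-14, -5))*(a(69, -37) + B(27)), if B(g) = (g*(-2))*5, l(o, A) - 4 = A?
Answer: -423353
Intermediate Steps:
l(o, A) = 4 + A
B(g) = -10*g (B(g) = -2*g*5 = -10*g)
(1380 + l(-14, -5))*(a(69, -37) + B(27)) = (1380 + (4 - 5))*(-37 - 10*27) = (1380 - 1)*(-37 - 270) = 1379*(-307) = -423353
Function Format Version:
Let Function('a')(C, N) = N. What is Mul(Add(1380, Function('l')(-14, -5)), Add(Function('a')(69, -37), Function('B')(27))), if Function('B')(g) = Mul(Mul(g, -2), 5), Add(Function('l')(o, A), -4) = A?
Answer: -423353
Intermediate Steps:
Function('l')(o, A) = Add(4, A)
Function('B')(g) = Mul(-10, g) (Function('B')(g) = Mul(Mul(-2, g), 5) = Mul(-10, g))
Mul(Add(1380, Function('l')(-14, -5)), Add(Function('a')(69, -37), Function('B')(27))) = Mul(Add(1380, Add(4, -5)), Add(-37, Mul(-10, 27))) = Mul(Add(1380, -1), Add(-37, -270)) = Mul(1379, -307) = -423353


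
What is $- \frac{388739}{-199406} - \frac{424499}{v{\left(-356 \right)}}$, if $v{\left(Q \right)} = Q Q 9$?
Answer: $\frac{179378692771}{113723634672} \approx 1.5773$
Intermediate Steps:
$v{\left(Q \right)} = 9 Q^{2}$ ($v{\left(Q \right)} = Q^{2} \cdot 9 = 9 Q^{2}$)
$- \frac{388739}{-199406} - \frac{424499}{v{\left(-356 \right)}} = - \frac{388739}{-199406} - \frac{424499}{9 \left(-356\right)^{2}} = \left(-388739\right) \left(- \frac{1}{199406}\right) - \frac{424499}{9 \cdot 126736} = \frac{388739}{199406} - \frac{424499}{1140624} = \frac{179378692771}{113723634672}$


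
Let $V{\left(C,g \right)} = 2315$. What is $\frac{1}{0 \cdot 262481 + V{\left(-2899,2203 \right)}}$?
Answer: $\frac{1}{2315} \approx 0.00043197$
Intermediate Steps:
$\frac{1}{0 \cdot 262481 + V{\left(-2899,2203 \right)}} = \frac{1}{0 \cdot 262481 + 2315} = \frac{1}{0 + 2315} = \frac{1}{2315}$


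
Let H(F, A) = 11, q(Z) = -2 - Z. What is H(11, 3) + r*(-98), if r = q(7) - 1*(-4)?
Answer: 501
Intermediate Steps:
r = -5 (r = (-2 - 1*7) - 1*(-4) = (-2 - 7) + 4 = -9 + 4 = -5)
H(11, 3) + r*(-98) = 11 - 5*(-98) = 11 + 490 = 501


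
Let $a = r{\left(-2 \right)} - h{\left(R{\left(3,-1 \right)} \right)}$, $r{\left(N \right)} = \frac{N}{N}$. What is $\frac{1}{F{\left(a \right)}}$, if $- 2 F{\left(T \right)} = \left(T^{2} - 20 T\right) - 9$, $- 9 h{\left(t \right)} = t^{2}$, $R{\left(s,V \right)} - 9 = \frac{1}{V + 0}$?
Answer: $\frac{81}{4270} \approx 0.01897$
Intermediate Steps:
$r{\left(N \right)} = 1$
$R{\left(s,V \right)} = 9 + \frac{1}{V}$ ($R{\left(s,V \right)} = 9 + \frac{1}{V + 0} = 9 + \frac{1}{V}$)
$h{\left(t \right)} = - \frac{t^{2}}{9}$
$a = \frac{73}{9}$ ($a = 1 - - \frac{\left(9 + \frac{1}{-1}\right)^{2}}{9} = 1 - - \frac{\left(9 - 1\right)^{2}}{9} = 1 - - \frac{8^{2}}{9} = 1 - \left(- \frac{1}{9}\right) 64 = 1 - - \frac{64}{9} = 1 + \frac{64}{9} = \frac{73}{9} \approx 8.1111$)
$F{\left(T \right)} = \frac{9}{2} + 10 T - \frac{T^{2}}{2}$ ($F{\left(T \right)} = - \frac{\left(T^{2} - 20 T\right) - 9}{2} = - \frac{-9 + T^{2} - 20 T}{2} = \frac{9}{2} + 10 T - \frac{T^{2}}{2}$)
$\frac{1}{F{\left(a \right)}} = \frac{1}{\frac{9}{2} + 10 \cdot \frac{73}{9} - \frac{\left(\frac{73}{9}\right)^{2}}{2}} = \frac{1}{\frac{9}{2} + \frac{730}{9} - \frac{5329}{162}} = \frac{1}{\frac{4270}{81}} = \frac{81}{4270}$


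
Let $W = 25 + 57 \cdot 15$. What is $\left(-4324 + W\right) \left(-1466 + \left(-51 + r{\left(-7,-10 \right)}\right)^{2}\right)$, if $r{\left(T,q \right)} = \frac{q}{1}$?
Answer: $-7766220$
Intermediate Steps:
$W = 880$ ($W = 25 + 855 = 880$)
$r{\left(T,q \right)} = q$ ($r{\left(T,q \right)} = q 1 = q$)
$\left(-4324 + W\right) \left(-1466 + \left(-51 + r{\left(-7,-10 \right)}\right)^{2}\right) = \left(-4324 + 880\right) \left(-1466 + \left(-51 - 10\right)^{2}\right) = - 3444 \left(-1466 + \left(-61\right)^{2}\right) = - 3444 \left(-1466 + 3721\right) = \left(-3444\right) 2255 = -7766220$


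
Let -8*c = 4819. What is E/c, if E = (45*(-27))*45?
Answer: 437400/4819 ≈ 90.766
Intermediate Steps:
c = -4819/8 (c = -⅛*4819 = -4819/8 ≈ -602.38)
E = -54675 (E = -1215*45 = -54675)
E/c = -54675/(-4819/8) = -54675*(-8/4819) = 437400/4819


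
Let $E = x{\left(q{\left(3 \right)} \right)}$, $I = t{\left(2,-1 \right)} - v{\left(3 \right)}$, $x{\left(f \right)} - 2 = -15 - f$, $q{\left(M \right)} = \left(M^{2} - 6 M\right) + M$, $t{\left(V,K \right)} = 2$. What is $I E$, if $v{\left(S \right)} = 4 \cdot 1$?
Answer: $14$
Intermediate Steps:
$v{\left(S \right)} = 4$
$q{\left(M \right)} = M^{2} - 5 M$
$x{\left(f \right)} = -13 - f$ ($x{\left(f \right)} = 2 - \left(15 + f\right) = -13 - f$)
$I = -2$ ($I = 2 - 4 = -2$)
$E = -7$ ($E = -13 - 3 \left(-5 + 3\right) = -13 - 3 \left(-2\right) = -13 - -6 = -13 + 6 = -7$)
$I E = \left(-2\right) \left(-7\right) = 14$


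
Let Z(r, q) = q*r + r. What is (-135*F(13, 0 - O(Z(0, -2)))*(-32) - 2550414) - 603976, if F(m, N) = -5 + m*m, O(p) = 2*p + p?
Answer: -2445910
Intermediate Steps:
Z(r, q) = r + q*r
O(p) = 3*p
F(m, N) = -5 + m²
(-135*F(13, 0 - O(Z(0, -2)))*(-32) - 2550414) - 603976 = (-135*(-5 + 13²)*(-32) - 2550414) - 603976 = (-135*(-5 + 169)*(-32) - 2550414) - 603976 = (-135*164*(-32) - 2550414) - 603976 = (-22140*(-32) - 2550414) - 603976 = (708480 - 2550414) - 603976 = -1841934 - 603976 = -2445910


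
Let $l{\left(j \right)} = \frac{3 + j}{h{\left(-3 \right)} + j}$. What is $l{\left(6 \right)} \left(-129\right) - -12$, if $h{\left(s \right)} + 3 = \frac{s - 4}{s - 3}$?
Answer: $- \frac{6666}{25} \approx -266.64$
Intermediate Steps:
$h{\left(s \right)} = -3 + \frac{-4 + s}{-3 + s}$ ($h{\left(s \right)} = -3 + \frac{s - 4}{s - 3} = -3 + \frac{-4 + s}{-3 + s}$)
$l{\left(j \right)} = \frac{3 + j}{- \frac{11}{6} + j}$ ($l{\left(j \right)} = \frac{3 + j}{\frac{5 - -6}{-3 - 3} + j} = \frac{3 + j}{\frac{5 + 6}{-6} + j} = \frac{3 + j}{\left(- \frac{1}{6}\right) 11 + j} = \frac{3 + j}{- \frac{11}{6} + j}$)
$l{\left(6 \right)} \left(-129\right) - -12 = \frac{6 \left(3 + 6\right)}{-11 + 6 \cdot 6} \left(-129\right) - -12 = 6 \frac{1}{-11 + 36} \cdot 9 \left(-129\right) + 12 = 6 \cdot \frac{1}{25} \cdot 9 \left(-129\right) + 12 = \frac{54}{25} \left(-129\right) + 12 = - \frac{6966}{25} + 12 = - \frac{6666}{25}$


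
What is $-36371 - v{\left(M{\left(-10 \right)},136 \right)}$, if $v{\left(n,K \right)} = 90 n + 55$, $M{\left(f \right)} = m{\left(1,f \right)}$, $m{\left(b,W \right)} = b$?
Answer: $-36516$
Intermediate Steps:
$M{\left(f \right)} = 1$
$v{\left(n,K \right)} = 55 + 90 n$
$-36371 - v{\left(M{\left(-10 \right)},136 \right)} = -36371 - \left(55 + 90 \cdot 1\right) = -36371 - \left(55 + 90\right) = -36371 - 145 = -36516$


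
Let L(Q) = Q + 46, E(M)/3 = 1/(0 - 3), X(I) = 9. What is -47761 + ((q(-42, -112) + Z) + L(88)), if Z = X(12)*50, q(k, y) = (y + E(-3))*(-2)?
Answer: -46951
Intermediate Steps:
E(M) = -1 (E(M) = 3/(0 - 3) = 3/(-3) = 3*(-⅓) = -1)
q(k, y) = 2 - 2*y (q(k, y) = (y - 1)*(-2) = (-1 + y)*(-2) = 2 - 2*y)
L(Q) = 46 + Q
Z = 450 (Z = 9*50 = 450)
-47761 + ((q(-42, -112) + Z) + L(88)) = -47761 + (((2 - 2*(-112)) + 450) + (46 + 88)) = -47761 + (((2 + 224) + 450) + 134) = -47761 + ((226 + 450) + 134) = -47761 + (676 + 134) = -47761 + 810 = -46951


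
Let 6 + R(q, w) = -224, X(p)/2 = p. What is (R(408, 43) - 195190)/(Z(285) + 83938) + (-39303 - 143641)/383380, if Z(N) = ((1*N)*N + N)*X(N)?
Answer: -1073747796734/2230535414555 ≈ -0.48139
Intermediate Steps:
X(p) = 2*p
R(q, w) = -230 (R(q, w) = -6 - 224 = -230)
Z(N) = 2*N*(N + N²) (Z(N) = ((1*N)*N + N)*(2*N) = (N*N + N)*(2*N) = (N² + N)*(2*N) = (N + N²)*(2*N) = 2*N*(N + N²))
(R(408, 43) - 195190)/(Z(285) + 83938) + (-39303 - 143641)/383380 = (-230 - 195190)/(2*285²*(1 + 285) + 83938) + (-39303 - 143641)/383380 = -195420/(2*81225*286 + 83938) - 182944*1/383380 = -195420/(46460700 + 83938) - 45736/95845 = -195420/46544638 - 45736/95845 = -195420*1/46544638 - 45736/95845 = -97710/23272319 - 45736/95845 = -1073747796734/2230535414555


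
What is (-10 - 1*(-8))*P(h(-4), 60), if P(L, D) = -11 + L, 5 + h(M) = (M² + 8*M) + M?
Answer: 72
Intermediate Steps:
h(M) = -5 + M² + 9*M (h(M) = -5 + ((M² + 8*M) + M) = -5 + (M² + 9*M) = -5 + M² + 9*M)
(-10 - 1*(-8))*P(h(-4), 60) = (-10 - 1*(-8))*(-11 + (-5 + (-4)² + 9*(-4))) = (-10 + 8)*(-11 + (-5 + 16 - 36)) = -2*(-11 - 25) = -2*(-36) = 72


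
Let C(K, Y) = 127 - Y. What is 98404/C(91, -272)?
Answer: 98404/399 ≈ 246.63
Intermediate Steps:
98404/C(91, -272) = 98404/(127 - 1*(-272)) = 98404/(127 + 272) = 98404/399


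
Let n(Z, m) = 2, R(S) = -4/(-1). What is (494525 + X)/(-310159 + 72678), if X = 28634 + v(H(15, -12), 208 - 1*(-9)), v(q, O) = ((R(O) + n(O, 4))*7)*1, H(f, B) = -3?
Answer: -523201/237481 ≈ -2.2031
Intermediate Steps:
R(S) = 4 (R(S) = -4*(-1) = 4)
v(q, O) = 42 (v(q, O) = ((4 + 2)*7)*1 = (6*7)*1 = 42*1 = 42)
X = 28676 (X = 28634 + 42 = 28676)
(494525 + X)/(-310159 + 72678) = (494525 + 28676)/(-310159 + 72678) = 523201/(-237481) = 523201*(-1/237481) = -523201/237481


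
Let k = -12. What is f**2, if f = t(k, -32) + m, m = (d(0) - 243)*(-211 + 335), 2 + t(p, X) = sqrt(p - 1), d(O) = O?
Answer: (30134 - I*sqrt(13))**2 ≈ 9.0806e+8 - 2.17e+5*I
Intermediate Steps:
t(p, X) = -2 + sqrt(-1 + p) (t(p, X) = -2 + sqrt(p - 1) = -2 + sqrt(-1 + p))
m = -30132 (m = (0 - 243)*(-211 + 335) = -243*124 = -30132)
f = -30134 + I*sqrt(13) (f = (-2 + sqrt(-1 - 12)) - 30132 = (-2 + sqrt(-13)) - 30132 = (-2 + I*sqrt(13)) - 30132 = -30134 + I*sqrt(13) ≈ -30134.0 + 3.6056*I)
f**2 = (-30134 + I*sqrt(13))**2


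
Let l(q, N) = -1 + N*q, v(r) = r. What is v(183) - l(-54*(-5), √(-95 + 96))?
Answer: -86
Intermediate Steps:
v(183) - l(-54*(-5), √(-95 + 96)) = 183 - (-1 + √(-95 + 96)*(-54*(-5))) = 183 - (-1 + √1*270) = 183 - (-1 + 1*270) = 183 - (-1 + 270) = 183 - 1*269 = 183 - 269 = -86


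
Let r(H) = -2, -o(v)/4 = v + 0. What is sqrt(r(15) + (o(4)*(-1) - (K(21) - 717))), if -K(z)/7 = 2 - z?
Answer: sqrt(598) ≈ 24.454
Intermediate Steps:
o(v) = -4*v (o(v) = -4*(v + 0) = -4*v)
K(z) = -14 + 7*z (K(z) = -7*(2 - z) = -14 + 7*z)
sqrt(r(15) + (o(4)*(-1) - (K(21) - 717))) = sqrt(-2 + (-4*4*(-1) - ((-14 + 7*21) - 717))) = sqrt(-2 + (-16*(-1) - ((-14 + 147) - 717))) = sqrt(-2 + (16 - (133 - 717))) = sqrt(-2 + (16 - 1*(-584))) = sqrt(-2 + (16 + 584)) = sqrt(-2 + 600) = sqrt(598)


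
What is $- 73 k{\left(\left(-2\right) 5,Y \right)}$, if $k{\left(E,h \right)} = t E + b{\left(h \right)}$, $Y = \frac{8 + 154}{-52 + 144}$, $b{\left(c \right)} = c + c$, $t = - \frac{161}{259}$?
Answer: $- \frac{604951}{851} \approx -710.87$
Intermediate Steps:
$t = - \frac{23}{37}$ ($t = \left(-161\right) \frac{1}{259} = - \frac{23}{37} \approx -0.62162$)
$b{\left(c \right)} = 2 c$
$Y = \frac{81}{46}$ ($Y = \frac{162}{92} = 162 \cdot \frac{1}{92} = \frac{81}{46} \approx 1.7609$)
$k{\left(E,h \right)} = 2 h - \frac{23 E}{37}$ ($k{\left(E,h \right)} = - \frac{23 E}{37} + 2 h = 2 h - \frac{23 E}{37}$)
$- 73 k{\left(\left(-2\right) 5,Y \right)} = - 73 \left(2 \cdot \frac{81}{46} - \frac{23 \left(\left(-2\right) 5\right)}{37}\right) = - 73 \left(\frac{81}{23} - - \frac{230}{37}\right) = - 73 \left(\frac{81}{23} + \frac{230}{37}\right) = \left(-73\right) \frac{8287}{851} = - \frac{604951}{851}$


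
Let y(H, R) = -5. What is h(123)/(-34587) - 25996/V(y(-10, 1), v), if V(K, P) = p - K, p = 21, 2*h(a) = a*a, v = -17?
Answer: -99924481/99918 ≈ -1000.1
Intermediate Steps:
h(a) = a²/2 (h(a) = (a*a)/2 = a²/2)
V(K, P) = 21 - K
h(123)/(-34587) - 25996/V(y(-10, 1), v) = ((½)*123²)/(-34587) - 25996/(21 - 1*(-5)) = ((½)*15129)*(-1/34587) - 25996/(21 + 5) = (15129/2)*(-1/34587) - 25996/26 = -1681/7686 - 25996*1/26 = -1681/7686 - 12998/13 = -99924481/99918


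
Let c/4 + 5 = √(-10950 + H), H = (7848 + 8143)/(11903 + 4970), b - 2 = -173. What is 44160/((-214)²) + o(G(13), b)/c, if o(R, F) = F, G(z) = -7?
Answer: 146351974575/148768855552 + 3*I*√3117174696407/12994048 ≈ 0.98375 + 0.40762*I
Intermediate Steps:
b = -171 (b = 2 - 173 = -171)
H = 15991/16873 ≈ 0.94773
c = -20 + 4*I*√3117174696407/16873 (c = -20 + 4*√(-10950 + 15991/16873) = -20 + 4*√(-184743359/16873) = -20 + 4*(I*√3117174696407/16873) = -20 + 4*I*√3117174696407/16873 ≈ -20.0 + 418.55*I)
44160/((-214)²) + o(G(13), b)/c = 44160/((-214)²) - 171/(-20 + 4*I*√3117174696407/16873) = 44160/45796 - 171/(-20 + 4*I*√3117174696407/16873) = 44160*(1/45796) - 171/(-20 + 4*I*√3117174696407/16873) = 11040/11449 - 171/(-20 + 4*I*√3117174696407/16873)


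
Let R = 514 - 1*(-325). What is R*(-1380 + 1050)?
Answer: -276870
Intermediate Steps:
R = 839 (R = 514 + 325 = 839)
R*(-1380 + 1050) = 839*(-1380 + 1050) = 839*(-330) = -276870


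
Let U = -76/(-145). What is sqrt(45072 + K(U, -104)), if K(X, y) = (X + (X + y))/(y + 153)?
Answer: 8*sqrt(725502135)/1015 ≈ 212.30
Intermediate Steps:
U = 76/145 (U = -76*(-1/145) = 76/145 ≈ 0.52414)
K(X, y) = (y + 2*X)/(153 + y)
sqrt(45072 + K(U, -104)) = sqrt(45072 + (-104 + 2*(76/145))/(153 - 104)) = sqrt(45072 + (-104 + 152/145)/49) = sqrt(45072 + (1/49)*(-14928/145)) = sqrt(45072 - 14928/7105) = sqrt(320221632/7105) = 8*sqrt(725502135)/1015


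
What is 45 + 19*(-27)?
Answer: -468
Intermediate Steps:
45 + 19*(-27) = 45 - 513 = -468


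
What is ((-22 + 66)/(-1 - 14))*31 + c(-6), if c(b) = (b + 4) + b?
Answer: -1484/15 ≈ -98.933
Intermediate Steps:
c(b) = 4 + 2*b (c(b) = (4 + b) + b = 4 + 2*b)
((-22 + 66)/(-1 - 14))*31 + c(-6) = ((-22 + 66)/(-1 - 14))*31 + (4 + 2*(-6)) = (44/(-15))*31 + (4 - 12) = (44*(-1/15))*31 - 8 = -44/15*31 - 8 = -1364/15 - 8 = -1484/15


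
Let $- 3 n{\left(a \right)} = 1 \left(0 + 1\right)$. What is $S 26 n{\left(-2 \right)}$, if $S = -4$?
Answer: $\frac{104}{3} \approx 34.667$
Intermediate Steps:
$n{\left(a \right)} = - \frac{1}{3}$ ($n{\left(a \right)} = - \frac{1 \left(0 + 1\right)}{3} = - \frac{1 \cdot 1}{3} = \left(- \frac{1}{3}\right) 1 = - \frac{1}{3}$)
$S 26 n{\left(-2 \right)} = \left(-4\right) 26 \left(- \frac{1}{3}\right) = \left(-104\right) \left(- \frac{1}{3}\right) = \frac{104}{3}$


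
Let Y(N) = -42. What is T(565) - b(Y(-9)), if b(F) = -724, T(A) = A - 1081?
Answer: 208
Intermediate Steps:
T(A) = -1081 + A
T(565) - b(Y(-9)) = (-1081 + 565) - 1*(-724) = -516 + 724 = 208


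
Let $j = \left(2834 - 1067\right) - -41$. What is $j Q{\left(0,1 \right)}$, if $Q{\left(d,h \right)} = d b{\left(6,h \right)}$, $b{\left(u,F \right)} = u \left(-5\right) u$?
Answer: $0$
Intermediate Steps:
$b{\left(u,F \right)} = - 5 u^{2}$ ($b{\left(u,F \right)} = - 5 u u = - 5 u^{2}$)
$j = 1808$ ($j = 1767 + \left(-1797 + 1838\right) = 1767 + 41 = 1808$)
$Q{\left(d,h \right)} = - 180 d$ ($Q{\left(d,h \right)} = d \left(- 5 \cdot 6^{2}\right) = d \left(\left(-5\right) 36\right) = d \left(-180\right) = - 180 d$)
$j Q{\left(0,1 \right)} = 1808 \left(\left(-180\right) 0\right) = 1808 \cdot 0 = 0$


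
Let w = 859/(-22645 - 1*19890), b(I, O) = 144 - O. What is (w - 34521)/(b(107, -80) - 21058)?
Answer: 734175797/443087095 ≈ 1.6570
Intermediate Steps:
w = -859/42535 (w = 859/(-22645 - 19890) = 859/(-42535) = 859*(-1/42535) = -859/42535 ≈ -0.020195)
(w - 34521)/(b(107, -80) - 21058) = (-859/42535 - 34521)/((144 - 1*(-80)) - 21058) = -1468351594/(42535*((144 + 80) - 21058)) = -1468351594/(42535*(224 - 21058)) = -1468351594/42535/(-20834) = -1468351594/42535*(-1/20834) = 734175797/443087095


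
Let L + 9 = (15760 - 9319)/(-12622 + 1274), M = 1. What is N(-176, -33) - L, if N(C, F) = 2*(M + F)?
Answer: -617699/11348 ≈ -54.432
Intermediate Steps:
N(C, F) = 2 + 2*F (N(C, F) = 2*(1 + F) = 2 + 2*F)
L = -108573/11348 (L = -9 + (15760 - 9319)/(-12622 + 1274) = -9 + 6441/(-11348) = -9 + 6441*(-1/11348) = -9 - 6441/11348 = -108573/11348 ≈ -9.5676)
N(-176, -33) - L = (2 + 2*(-33)) - 1*(-108573/11348) = (2 - 66) + 108573/11348 = -64 + 108573/11348 = -617699/11348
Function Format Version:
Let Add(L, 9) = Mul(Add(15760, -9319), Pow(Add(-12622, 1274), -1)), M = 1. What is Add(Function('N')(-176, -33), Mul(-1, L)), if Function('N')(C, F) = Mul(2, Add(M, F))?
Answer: Rational(-617699, 11348) ≈ -54.432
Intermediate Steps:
Function('N')(C, F) = Add(2, Mul(2, F)) (Function('N')(C, F) = Mul(2, Add(1, F)) = Add(2, Mul(2, F)))
L = Rational(-108573, 11348) (L = Add(-9, Mul(Add(15760, -9319), Pow(Add(-12622, 1274), -1))) = Add(-9, Mul(6441, Pow(-11348, -1))) = Add(-9, Mul(6441, Rational(-1, 11348))) = Add(-9, Rational(-6441, 11348)) = Rational(-108573, 11348) ≈ -9.5676)
Add(Function('N')(-176, -33), Mul(-1, L)) = Add(Add(2, Mul(2, -33)), Mul(-1, Rational(-108573, 11348))) = Add(Add(2, -66), Rational(108573, 11348)) = Add(-64, Rational(108573, 11348)) = Rational(-617699, 11348)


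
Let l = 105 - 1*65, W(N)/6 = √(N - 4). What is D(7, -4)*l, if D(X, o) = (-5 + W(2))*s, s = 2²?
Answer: -800 + 960*I*√2 ≈ -800.0 + 1357.6*I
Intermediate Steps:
W(N) = 6*√(-4 + N) (W(N) = 6*√(N - 4) = 6*√(-4 + N))
s = 4
l = 40 (l = 105 - 65 = 40)
D(X, o) = -20 + 24*I*√2 (D(X, o) = (-5 + 6*√(-4 + 2))*4 = (-5 + 6*√(-2))*4 = (-5 + 6*(I*√2))*4 = (-5 + 6*I*√2)*4 = -20 + 24*I*√2)
D(7, -4)*l = (-20 + 24*I*√2)*40 = -800 + 960*I*√2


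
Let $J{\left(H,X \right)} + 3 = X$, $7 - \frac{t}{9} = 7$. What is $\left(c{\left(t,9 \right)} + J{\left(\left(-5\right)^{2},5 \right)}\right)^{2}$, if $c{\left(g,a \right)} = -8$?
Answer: $36$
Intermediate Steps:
$t = 0$ ($t = 63 - 63 = 0$)
$J{\left(H,X \right)} = -3 + X$
$\left(c{\left(t,9 \right)} + J{\left(\left(-5\right)^{2},5 \right)}\right)^{2} = \left(-8 + \left(-3 + 5\right)\right)^{2} = \left(-8 + 2\right)^{2} = \left(-6\right)^{2} = 36$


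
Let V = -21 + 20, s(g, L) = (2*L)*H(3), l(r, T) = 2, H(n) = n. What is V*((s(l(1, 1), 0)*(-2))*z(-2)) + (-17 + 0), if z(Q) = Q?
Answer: -17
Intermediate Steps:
s(g, L) = 6*L (s(g, L) = (2*L)*3 = 6*L)
V = -1
V*((s(l(1, 1), 0)*(-2))*z(-2)) + (-17 + 0) = -(6*0)*(-2)*(-2) + (-17 + 0) = -0*(-2)*(-2) - 17 = -0*(-2) - 17 = -1*0 - 17 = 0 - 17 = -17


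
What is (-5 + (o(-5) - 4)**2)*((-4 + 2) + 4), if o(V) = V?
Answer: 152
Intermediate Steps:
(-5 + (o(-5) - 4)**2)*((-4 + 2) + 4) = (-5 + (-5 - 4)**2)*((-4 + 2) + 4) = (-5 + (-9)**2)*(-2 + 4) = (-5 + 81)*2 = 76*2 = 152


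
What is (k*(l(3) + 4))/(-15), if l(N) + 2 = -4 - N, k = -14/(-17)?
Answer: 14/51 ≈ 0.27451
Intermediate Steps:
k = 14/17 (k = -14*(-1/17) = 14/17 ≈ 0.82353)
l(N) = -6 - N (l(N) = -2 + (-4 - N) = -6 - N)
(k*(l(3) + 4))/(-15) = (14*((-6 - 1*3) + 4)/17)/(-15) = (14*((-6 - 3) + 4)/17)*(-1/15) = (14*(-9 + 4)/17)*(-1/15) = ((14/17)*(-5))*(-1/15) = -70/17*(-1/15) = 14/51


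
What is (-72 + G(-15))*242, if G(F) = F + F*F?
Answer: 33396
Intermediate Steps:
G(F) = F + F²
(-72 + G(-15))*242 = (-72 - 15*(1 - 15))*242 = (-72 - 15*(-14))*242 = (-72 + 210)*242 = 138*242 = 33396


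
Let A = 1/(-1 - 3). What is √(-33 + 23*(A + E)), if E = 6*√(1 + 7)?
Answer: √(-155 + 1104*√2)/2 ≈ 18.750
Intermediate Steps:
E = 12*√2 (E = 6*√8 = 6*(2*√2) = 12*√2 ≈ 16.971)
A = -¼ (A = 1/(-4) = -¼ ≈ -0.25000)
√(-33 + 23*(A + E)) = √(-33 + 23*(-¼ + 12*√2)) = √(-33 + (-23/4 + 276*√2)) = √(-155/4 + 276*√2)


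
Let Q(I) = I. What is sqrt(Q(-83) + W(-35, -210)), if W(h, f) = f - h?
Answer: I*sqrt(258) ≈ 16.062*I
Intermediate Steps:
sqrt(Q(-83) + W(-35, -210)) = sqrt(-83 + (-210 - 1*(-35))) = sqrt(-83 + (-210 + 35)) = sqrt(-83 - 175) = sqrt(-258) = I*sqrt(258)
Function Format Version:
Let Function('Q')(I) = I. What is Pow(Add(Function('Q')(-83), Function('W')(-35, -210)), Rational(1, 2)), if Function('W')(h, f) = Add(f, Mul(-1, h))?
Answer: Mul(I, Pow(258, Rational(1, 2))) ≈ Mul(16.062, I)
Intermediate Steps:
Pow(Add(Function('Q')(-83), Function('W')(-35, -210)), Rational(1, 2)) = Pow(Add(-83, Add(-210, Mul(-1, -35))), Rational(1, 2)) = Pow(Add(-83, Add(-210, 35)), Rational(1, 2)) = Pow(Add(-83, -175), Rational(1, 2)) = Pow(-258, Rational(1, 2)) = Mul(I, Pow(258, Rational(1, 2)))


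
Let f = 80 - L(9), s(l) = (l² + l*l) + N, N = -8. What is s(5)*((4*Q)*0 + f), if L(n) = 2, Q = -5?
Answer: 3276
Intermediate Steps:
s(l) = -8 + 2*l² (s(l) = (l² + l*l) - 8 = (l² + l²) - 8 = 2*l² - 8 = -8 + 2*l²)
f = 78 (f = 80 - 1*2 = 80 - 2 = 78)
s(5)*((4*Q)*0 + f) = (-8 + 2*5²)*((4*(-5))*0 + 78) = (-8 + 2*25)*(-20*0 + 78) = (-8 + 50)*(0 + 78) = 42*78 = 3276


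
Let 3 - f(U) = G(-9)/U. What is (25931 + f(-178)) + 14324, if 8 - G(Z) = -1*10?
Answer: 3582971/89 ≈ 40258.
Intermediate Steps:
G(Z) = 18 (G(Z) = 8 - (-1)*10 = 8 - 1*(-10) = 8 + 10 = 18)
f(U) = 3 - 18/U
(25931 + f(-178)) + 14324 = (25931 + (3 - 18/(-178))) + 14324 = (25931 + (3 - 18*(-1/178))) + 14324 = (25931 + (3 + 9/89)) + 14324 = (25931 + 276/89) + 14324 = 2308135/89 + 14324 = 3582971/89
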